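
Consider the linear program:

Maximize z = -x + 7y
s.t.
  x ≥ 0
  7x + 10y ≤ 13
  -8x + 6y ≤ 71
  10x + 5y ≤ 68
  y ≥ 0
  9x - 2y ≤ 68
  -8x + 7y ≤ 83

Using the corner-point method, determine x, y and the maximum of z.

Corner points and z = -x + 7y:
  (0, 13/10) → z = 91/10
  (0, 0) → z = 0
  (13/7, 0) → z = -13/7

The optimum lies where x = 0 and 7x + 10y = 13.
Solving simultaneously gives x = 0, y = 13/10.

x = 0, y = 13/10, maximum z = 91/10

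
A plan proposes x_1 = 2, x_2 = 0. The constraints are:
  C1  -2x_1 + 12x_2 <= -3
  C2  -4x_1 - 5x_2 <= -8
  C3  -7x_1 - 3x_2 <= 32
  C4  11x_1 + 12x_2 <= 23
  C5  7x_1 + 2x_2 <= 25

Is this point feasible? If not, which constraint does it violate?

C1: -4 ≤ -3 ✓
C2: -8 ≤ -8 ✓
C3: -14 ≤ 32 ✓
C4: 22 ≤ 23 ✓
C5: 14 ≤ 25 ✓

feasible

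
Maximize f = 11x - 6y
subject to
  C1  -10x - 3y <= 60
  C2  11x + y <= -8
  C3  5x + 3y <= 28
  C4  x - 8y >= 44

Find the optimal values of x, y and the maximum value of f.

x = 36/23, y = -580/23, maximum f = 3876/23

Extreme points and f = 11x - 6y:
  (36/23, -580/23) → f = 3876/23
  (-348/83, -500/83) → f = -828/83
  (-20/89, -492/89) → f = 2732/89

The binding constraints are -10x - 3y = 60 and 11x + y = -8.
Solving simultaneously gives x = 36/23, y = -580/23.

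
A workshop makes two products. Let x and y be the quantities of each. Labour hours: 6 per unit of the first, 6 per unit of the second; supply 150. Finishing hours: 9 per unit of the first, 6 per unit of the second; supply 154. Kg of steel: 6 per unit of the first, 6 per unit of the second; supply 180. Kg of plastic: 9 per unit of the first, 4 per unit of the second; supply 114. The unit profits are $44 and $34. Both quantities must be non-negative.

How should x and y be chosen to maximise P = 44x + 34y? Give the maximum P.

Vertices and P = 44x + 34y:
  (0, 0) → P = 0
  (0, 25) → P = 850
  (38/3, 0) → P = 1672/3
  (4/3, 71/3) → P = 2590/3
  (34/9, 20) → P = 7616/9

x = 4/3, y = 71/3, maximum P = 2590/3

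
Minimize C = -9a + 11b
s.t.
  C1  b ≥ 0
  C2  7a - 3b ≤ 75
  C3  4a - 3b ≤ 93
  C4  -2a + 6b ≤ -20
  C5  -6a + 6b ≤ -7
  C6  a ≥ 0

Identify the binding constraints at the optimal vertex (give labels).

C1 and C2

Extreme points and C = -9a + 11b:
  (75/7, 0) → C = -675/7
  (10, 0) → C = -90
  (65/6, 5/18) → C = -850/9

The minimum is at (75/7, 0). Substituting into each constraint, equality holds for C1 and C2; the remaining constraints have slack.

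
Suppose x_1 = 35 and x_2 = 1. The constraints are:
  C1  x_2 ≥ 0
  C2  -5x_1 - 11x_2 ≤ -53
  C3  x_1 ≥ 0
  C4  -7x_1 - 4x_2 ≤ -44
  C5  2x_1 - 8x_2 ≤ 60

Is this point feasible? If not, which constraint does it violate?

Constraint C5: 2x_1 - 8x_2 = 62, which is not ≤ 60. All other constraints are satisfied.

not feasible — violates C5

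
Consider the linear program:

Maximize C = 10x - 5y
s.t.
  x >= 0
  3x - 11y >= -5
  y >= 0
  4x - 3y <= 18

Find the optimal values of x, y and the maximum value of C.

x = 213/35, y = 74/35, maximum C = 352/7

Corner points and C = 10x - 5y:
  (0, 5/11) → C = -25/11
  (0, 0) → C = 0
  (213/35, 74/35) → C = 352/7
  (9/2, 0) → C = 45

At the optimal vertex, 3x - 11y = -5 and 4x - 3y = 18.
Solving simultaneously gives x = 213/35, y = 74/35.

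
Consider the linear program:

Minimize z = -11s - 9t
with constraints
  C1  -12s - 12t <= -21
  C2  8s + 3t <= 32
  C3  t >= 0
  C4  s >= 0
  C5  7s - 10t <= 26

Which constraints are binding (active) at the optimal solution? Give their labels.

C2 and C4

Corner points and z = -11s - 9t:
  (7/4, 0) → z = -77/4
  (0, 7/4) → z = -63/4
  (0, 32/3) → z = -96
  (398/101, 16/101) → z = -4522/101
  (26/7, 0) → z = -286/7

The minimum is at (0, 32/3). Substituting into each constraint, equality holds for C2 and C4; the remaining constraints have slack.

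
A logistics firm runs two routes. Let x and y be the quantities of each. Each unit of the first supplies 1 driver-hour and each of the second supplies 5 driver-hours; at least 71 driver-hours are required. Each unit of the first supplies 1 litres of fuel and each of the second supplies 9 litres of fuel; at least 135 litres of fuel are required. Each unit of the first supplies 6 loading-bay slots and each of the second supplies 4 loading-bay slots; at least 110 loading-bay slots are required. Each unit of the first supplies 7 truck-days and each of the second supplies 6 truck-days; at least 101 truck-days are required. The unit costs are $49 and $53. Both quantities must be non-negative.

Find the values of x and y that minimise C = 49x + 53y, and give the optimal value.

x = 9, y = 14, minimum C = 1183

The feasible region is unbounded (it extends along (0, 1), (1, 0)), but C strictly increases along every unbounded feasible direction, so there is no improving ray and the minimum is attained at a vertex.

The binding constraints are x + 9y = 135 and 6x + 4y = 110.
Solving simultaneously gives x = 9, y = 14.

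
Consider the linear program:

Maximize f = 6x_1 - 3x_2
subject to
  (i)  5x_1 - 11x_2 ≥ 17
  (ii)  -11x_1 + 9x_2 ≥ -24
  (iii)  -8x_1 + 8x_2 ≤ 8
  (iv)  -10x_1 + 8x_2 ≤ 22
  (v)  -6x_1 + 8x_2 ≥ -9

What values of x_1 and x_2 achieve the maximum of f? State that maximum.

x_1 = -37/26, x_2 = -57/26, maximum f = -51/26

Corner points and f = 6x_1 - 3x_2:
  (-14/3, -11/3) → f = -17
  (-37/26, -57/26) → f = -51/26
  (-7, -6) → f = -24
  (-31/4, -111/16) → f = -411/16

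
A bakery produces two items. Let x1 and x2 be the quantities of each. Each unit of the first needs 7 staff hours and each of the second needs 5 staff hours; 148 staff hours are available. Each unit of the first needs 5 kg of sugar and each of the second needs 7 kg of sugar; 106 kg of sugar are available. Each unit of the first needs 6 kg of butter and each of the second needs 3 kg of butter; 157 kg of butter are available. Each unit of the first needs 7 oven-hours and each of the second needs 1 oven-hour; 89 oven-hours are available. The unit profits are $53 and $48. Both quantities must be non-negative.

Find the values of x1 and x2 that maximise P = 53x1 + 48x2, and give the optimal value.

x1 = 47/4, x2 = 27/4, maximum P = 3787/4

Corner points and P = 53x1 + 48x2:
  (0, 0) → P = 0
  (0, 106/7) → P = 5088/7
  (89/7, 0) → P = 4717/7
  (47/4, 27/4) → P = 3787/4

The optimum lies where 5x1 + 7x2 = 106 and 7x1 + x2 = 89.
Solving simultaneously gives x1 = 47/4, x2 = 27/4.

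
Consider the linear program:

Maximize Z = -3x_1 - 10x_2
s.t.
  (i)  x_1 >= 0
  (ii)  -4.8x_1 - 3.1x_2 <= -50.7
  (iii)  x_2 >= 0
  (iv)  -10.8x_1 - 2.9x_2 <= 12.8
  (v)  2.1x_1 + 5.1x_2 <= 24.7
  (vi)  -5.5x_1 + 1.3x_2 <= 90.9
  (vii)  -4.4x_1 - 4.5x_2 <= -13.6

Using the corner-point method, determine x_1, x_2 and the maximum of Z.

Vertices and Z = -3x_1 - 10x_2:
  (169/16, 0) → Z = -507/16
  (18200/1797, 403/599) → Z = -22230/599
  (247/21, 0) → Z = -247/7

The binding constraints are -4.8x_1 - 3.1x_2 = -50.7 and x_2 = 0.
Solving simultaneously gives x_1 = 169/16, x_2 = 0.

x_1 = 10.5625, x_2 = 0, maximum Z = -31.6875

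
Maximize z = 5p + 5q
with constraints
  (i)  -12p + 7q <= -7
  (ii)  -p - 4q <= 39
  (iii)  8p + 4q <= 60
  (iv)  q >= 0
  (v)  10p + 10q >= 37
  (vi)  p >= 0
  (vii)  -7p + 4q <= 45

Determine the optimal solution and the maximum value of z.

Corner points and z = 5p + 5q:
  (56/13, 83/13) → z = 695/13
  (329/190, 187/95) → z = 37/2
  (15/2, 0) → z = 75/2
  (37/10, 0) → z = 37/2

p = 56/13, q = 83/13, maximum z = 695/13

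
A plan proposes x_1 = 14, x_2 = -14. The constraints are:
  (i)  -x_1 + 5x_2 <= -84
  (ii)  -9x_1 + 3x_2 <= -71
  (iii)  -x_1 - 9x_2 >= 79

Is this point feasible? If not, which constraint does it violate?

feasible

(i): -84 ≤ -84 ✓
(ii): -168 ≤ -71 ✓
(iii): 112 ≥ 79 ✓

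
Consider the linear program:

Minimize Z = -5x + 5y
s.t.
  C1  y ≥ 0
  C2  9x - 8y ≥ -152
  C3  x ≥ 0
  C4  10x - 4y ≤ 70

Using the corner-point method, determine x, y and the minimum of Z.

Extreme points and Z = -5x + 5y:
  (0, 0) → Z = 0
  (7, 0) → Z = -35
  (0, 19) → Z = 95
  (292/11, 1075/22) → Z = 2455/22

The optimum lies where y = 0 and 10x - 4y = 70.
Solving simultaneously gives x = 7, y = 0.

x = 7, y = 0, minimum Z = -35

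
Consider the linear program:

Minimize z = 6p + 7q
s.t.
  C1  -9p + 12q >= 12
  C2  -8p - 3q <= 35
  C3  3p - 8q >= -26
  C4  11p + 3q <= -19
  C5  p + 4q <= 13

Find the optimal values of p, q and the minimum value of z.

At the optimal vertex, -9p + 12q = 12 and -8p - 3q = 35.
Solving simultaneously gives p = -152/41, q = -73/41.

p = -152/41, q = -73/41, minimum z = -1423/41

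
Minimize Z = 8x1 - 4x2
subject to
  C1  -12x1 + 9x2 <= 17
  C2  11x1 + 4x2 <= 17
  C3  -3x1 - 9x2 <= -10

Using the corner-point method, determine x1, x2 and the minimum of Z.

Extreme points and Z = 8x1 - 4x2:
  (85/147, 391/147) → Z = -884/147
  (-7/15, 19/15) → Z = -44/5
  (113/87, 59/87) → Z = 668/87

The optimum lies where -12x1 + 9x2 = 17 and -3x1 - 9x2 = -10.
Solving simultaneously gives x1 = -7/15, x2 = 19/15.

x1 = -7/15, x2 = 19/15, minimum Z = -44/5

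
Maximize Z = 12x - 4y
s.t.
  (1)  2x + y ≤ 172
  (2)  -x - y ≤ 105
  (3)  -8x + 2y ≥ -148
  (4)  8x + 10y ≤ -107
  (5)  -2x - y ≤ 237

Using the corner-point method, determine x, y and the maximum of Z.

The optimum lies where -x - y = 105 and -8x + 2y = -148.
Solving simultaneously gives x = -31/5, y = -494/5.

x = -31/5, y = -494/5, maximum Z = 1604/5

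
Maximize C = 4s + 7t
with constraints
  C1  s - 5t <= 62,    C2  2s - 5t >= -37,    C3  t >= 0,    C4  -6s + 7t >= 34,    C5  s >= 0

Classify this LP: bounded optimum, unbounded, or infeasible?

Vertices and C = 4s + 7t:
  (89/16, 77/8) → C = 717/8
  (0, 37/5) → C = 259/5
  (0, 34/7) → C = 34
The feasible region has finitely many vertices and no improving ray; the maximum is 717/8 at (89/16, 77/8).

bounded optimum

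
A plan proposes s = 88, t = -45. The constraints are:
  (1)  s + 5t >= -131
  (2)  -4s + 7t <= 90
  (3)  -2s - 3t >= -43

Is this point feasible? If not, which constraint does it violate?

not feasible — violates (1)

Constraint (1): s + 5t = -137, which is not ≥ -131. All other constraints are satisfied.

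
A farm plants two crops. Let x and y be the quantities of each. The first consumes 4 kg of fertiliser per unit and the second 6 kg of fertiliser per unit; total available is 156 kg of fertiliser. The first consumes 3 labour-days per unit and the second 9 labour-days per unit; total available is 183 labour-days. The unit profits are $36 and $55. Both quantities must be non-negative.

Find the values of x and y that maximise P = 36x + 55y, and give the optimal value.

x = 17, y = 44/3, maximum P = 4256/3

Vertices and P = 36x + 55y:
  (0, 0) → P = 0
  (0, 61/3) → P = 3355/3
  (39, 0) → P = 1404
  (17, 44/3) → P = 4256/3

The optimum lies where 4x + 6y = 156 and 3x + 9y = 183.
Solving simultaneously gives x = 17, y = 44/3.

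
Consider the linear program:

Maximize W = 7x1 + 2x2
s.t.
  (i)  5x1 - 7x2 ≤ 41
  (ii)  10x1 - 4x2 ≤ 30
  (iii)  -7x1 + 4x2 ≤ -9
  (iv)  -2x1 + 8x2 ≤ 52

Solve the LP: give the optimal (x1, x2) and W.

x1 = 56/9, x2 = 145/18, maximum W = 179/3

Vertices and W = 7x1 + 2x2:
  (23/25, -26/5) → W = -99/25
  (-101/29, -242/29) → W = -1191/29
  (56/9, 145/18) → W = 179/3
  (35/6, 191/24) → W = 227/4

At the optimal vertex, 10x1 - 4x2 = 30 and -2x1 + 8x2 = 52.
Solving simultaneously gives x1 = 56/9, x2 = 145/18.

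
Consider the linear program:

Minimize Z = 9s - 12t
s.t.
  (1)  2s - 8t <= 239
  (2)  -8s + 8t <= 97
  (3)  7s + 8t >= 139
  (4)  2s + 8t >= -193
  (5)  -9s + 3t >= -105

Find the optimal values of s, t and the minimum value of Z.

The optimum lies where -8s + 8t = 97 and -9s + 3t = -105.
Solving simultaneously gives s = 377/16, t = 571/16.

s = 377/16, t = 571/16, minimum Z = -3459/16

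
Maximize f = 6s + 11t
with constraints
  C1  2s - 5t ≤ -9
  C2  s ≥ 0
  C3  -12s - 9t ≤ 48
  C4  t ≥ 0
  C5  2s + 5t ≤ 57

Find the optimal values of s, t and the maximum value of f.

The optimum lies where 2s - 5t = -9 and 2s + 5t = 57.
Solving simultaneously gives s = 12, t = 33/5.

s = 12, t = 33/5, maximum f = 723/5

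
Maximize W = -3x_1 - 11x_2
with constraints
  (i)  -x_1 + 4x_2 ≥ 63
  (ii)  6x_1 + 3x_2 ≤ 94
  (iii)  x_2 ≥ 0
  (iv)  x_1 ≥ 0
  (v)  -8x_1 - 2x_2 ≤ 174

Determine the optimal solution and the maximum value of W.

x_1 = 0, x_2 = 63/4, maximum W = -693/4

Feasible corners and W = -3x_1 - 11x_2:
  (187/27, 472/27) → W = -5753/27
  (0, 63/4) → W = -693/4
  (0, 94/3) → W = -1034/3

The binding constraints are -x_1 + 4x_2 = 63 and x_1 = 0.
Solving simultaneously gives x_1 = 0, x_2 = 63/4.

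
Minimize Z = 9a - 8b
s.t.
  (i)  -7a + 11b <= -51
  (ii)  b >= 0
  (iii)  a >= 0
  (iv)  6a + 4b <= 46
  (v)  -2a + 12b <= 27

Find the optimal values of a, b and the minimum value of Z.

Vertices and Z = 9a - 8b:
  (51/7, 0) → Z = 459/7
  (355/47, 8/47) → Z = 3131/47
  (23/3, 0) → Z = 69

At the optimal vertex, -7a + 11b = -51 and b = 0.
Solving simultaneously gives a = 51/7, b = 0.

a = 51/7, b = 0, minimum Z = 459/7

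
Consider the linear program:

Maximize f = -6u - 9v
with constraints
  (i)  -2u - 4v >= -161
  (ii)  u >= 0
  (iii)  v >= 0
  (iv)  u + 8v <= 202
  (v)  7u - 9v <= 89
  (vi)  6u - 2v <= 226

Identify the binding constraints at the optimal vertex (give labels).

Feasible corners and f = -6u - 9v:
  (0, 0) → f = 0
  (0, 101/4) → f = -909/4
  (89/7, 0) → f = -534/7
  (506/13, 265/13) → f = -417

The maximum is at (0, 0). Substituting into each constraint, equality holds for (ii) and (iii); the remaining constraints have slack.

(ii) and (iii)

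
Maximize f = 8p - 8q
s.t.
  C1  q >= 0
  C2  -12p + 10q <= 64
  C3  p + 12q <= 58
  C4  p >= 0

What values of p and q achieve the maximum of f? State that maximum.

p = 58, q = 0, maximum f = 464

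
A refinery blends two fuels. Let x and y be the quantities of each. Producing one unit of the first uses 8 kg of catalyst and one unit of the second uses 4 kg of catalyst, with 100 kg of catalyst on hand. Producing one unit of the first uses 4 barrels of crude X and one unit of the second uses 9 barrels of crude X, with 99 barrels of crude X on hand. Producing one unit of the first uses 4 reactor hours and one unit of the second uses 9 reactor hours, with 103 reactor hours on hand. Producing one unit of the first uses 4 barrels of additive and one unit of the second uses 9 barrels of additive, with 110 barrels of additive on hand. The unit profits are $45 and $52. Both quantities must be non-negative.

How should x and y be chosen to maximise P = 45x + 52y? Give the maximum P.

x = 9, y = 7, maximum P = 769

Vertices and P = 45x + 52y:
  (0, 0) → P = 0
  (0, 11) → P = 572
  (25/2, 0) → P = 1125/2
  (9, 7) → P = 769

At the optimal vertex, 8x + 4y = 100 and 4x + 9y = 99.
Solving simultaneously gives x = 9, y = 7.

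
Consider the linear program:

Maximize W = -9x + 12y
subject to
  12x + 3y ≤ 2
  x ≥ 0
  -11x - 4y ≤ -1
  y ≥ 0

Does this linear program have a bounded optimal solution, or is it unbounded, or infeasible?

Feasible corners and W = -9x + 12y:
  (0, 2/3) → W = 8
  (1/6, 0) → W = -3/2
  (0, 1/4) → W = 3
  (1/11, 0) → W = -9/11
The feasible region has finitely many vertices and no improving ray; the maximum is 8 at (0, 2/3).

bounded optimum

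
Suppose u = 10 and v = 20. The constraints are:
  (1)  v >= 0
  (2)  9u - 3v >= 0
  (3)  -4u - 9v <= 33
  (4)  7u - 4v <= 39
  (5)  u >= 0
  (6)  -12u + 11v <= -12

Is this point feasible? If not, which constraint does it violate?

Constraint (6): -12u + 11v = 100, which is not ≤ -12. All other constraints are satisfied.

not feasible — violates (6)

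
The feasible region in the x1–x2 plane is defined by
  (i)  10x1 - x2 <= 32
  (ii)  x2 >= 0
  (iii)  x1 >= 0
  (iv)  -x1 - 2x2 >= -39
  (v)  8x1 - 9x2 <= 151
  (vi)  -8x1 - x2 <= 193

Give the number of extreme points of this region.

4

Intersecting each pair of boundary lines and keeping only the points that satisfy every inequality leaves:
  (16/5, 0)
  (103/21, 358/21)
  (0, 0)
  (0, 39/2)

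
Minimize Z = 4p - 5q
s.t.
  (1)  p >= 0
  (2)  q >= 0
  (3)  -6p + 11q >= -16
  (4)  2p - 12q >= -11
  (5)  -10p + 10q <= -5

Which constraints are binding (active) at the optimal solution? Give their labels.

(4) and (5)

Extreme points and Z = 4p - 5q:
  (8/3, 0) → Z = 32/3
  (1/2, 0) → Z = 2
  (313/50, 49/25) → Z = 381/25
  (17/10, 6/5) → Z = 4/5

The minimum is at (17/10, 6/5). Substituting into each constraint, equality holds for (4) and (5); the remaining constraints have slack.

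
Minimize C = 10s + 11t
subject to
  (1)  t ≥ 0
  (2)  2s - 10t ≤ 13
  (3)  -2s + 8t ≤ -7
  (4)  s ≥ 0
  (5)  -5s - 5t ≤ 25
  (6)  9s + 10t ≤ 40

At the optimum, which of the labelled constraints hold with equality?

(1) and (3)

Vertices and C = 10s + 11t:
  (7/2, 0) → C = 35
  (40/9, 0) → C = 400/9
  (195/46, 17/92) → C = 4087/92

The minimum is at (7/2, 0). Substituting into each constraint, equality holds for (1) and (3); the remaining constraints have slack.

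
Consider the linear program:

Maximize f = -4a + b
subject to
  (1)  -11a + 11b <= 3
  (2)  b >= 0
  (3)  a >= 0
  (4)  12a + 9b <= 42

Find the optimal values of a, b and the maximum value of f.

Extreme points and f = -4a + b:
  (0, 3/11) → f = 3/11
  (145/77, 166/77) → f = -414/77
  (0, 0) → f = 0
  (7/2, 0) → f = -14

At the optimal vertex, -11a + 11b = 3 and a = 0.
Solving simultaneously gives a = 0, b = 3/11.

a = 0, b = 3/11, maximum f = 3/11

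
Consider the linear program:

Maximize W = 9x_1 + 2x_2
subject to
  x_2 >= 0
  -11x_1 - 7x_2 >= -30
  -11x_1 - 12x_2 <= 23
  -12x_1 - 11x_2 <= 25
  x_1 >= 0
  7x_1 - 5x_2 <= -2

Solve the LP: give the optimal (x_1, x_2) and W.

x_1 = 17/13, x_2 = 29/13, maximum W = 211/13

Vertices and W = 9x_1 + 2x_2:
  (0, 30/7) → W = 60/7
  (17/13, 29/13) → W = 211/13
  (0, 2/5) → W = 4/5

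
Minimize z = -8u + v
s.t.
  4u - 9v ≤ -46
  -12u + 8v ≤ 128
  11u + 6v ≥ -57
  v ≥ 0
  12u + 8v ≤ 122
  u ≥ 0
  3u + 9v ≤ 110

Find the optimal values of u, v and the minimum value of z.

Vertices and z = -8u + v:
  (73/14, 52/7) → z = -240/7
  (0, 46/9) → z = 46/9
  (109/42, 159/14) → z = -395/42
  (0, 110/9) → z = 110/9

The optimum lies where 4u - 9v = -46 and 12u + 8v = 122.
Solving simultaneously gives u = 73/14, v = 52/7.

u = 73/14, v = 52/7, minimum z = -240/7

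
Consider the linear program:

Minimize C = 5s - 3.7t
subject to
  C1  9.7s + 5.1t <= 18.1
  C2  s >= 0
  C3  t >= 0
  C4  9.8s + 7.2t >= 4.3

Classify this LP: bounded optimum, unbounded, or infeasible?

Extreme points and C = 5s - 3.7t:
  (0, 181/51) → C = -6697/510
  (181/97, 0) → C = 905/97
  (0, 43/72) → C = -1591/720
  (43/98, 0) → C = 215/98
The feasible region has finitely many vertices and no improving ray; the minimum is -6697/510 at (0, 181/51).

bounded optimum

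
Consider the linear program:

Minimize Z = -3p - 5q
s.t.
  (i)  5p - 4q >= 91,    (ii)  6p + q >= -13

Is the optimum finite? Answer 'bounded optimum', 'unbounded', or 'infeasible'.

From the feasible point (39/29, -611/29), moving in the direction (4, 5) keeps every constraint satisfied while Z decreases without bound.

unbounded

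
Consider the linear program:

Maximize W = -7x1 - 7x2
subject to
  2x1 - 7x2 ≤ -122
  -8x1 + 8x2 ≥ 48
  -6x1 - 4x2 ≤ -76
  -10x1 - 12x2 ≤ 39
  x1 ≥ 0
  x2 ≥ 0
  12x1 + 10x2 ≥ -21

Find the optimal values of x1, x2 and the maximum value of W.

x1 = 22/25, x2 = 442/25, maximum W = -3248/25

Vertices and W = -7x1 - 7x2:
  (16, 22) → W = -266
  (22/25, 442/25) → W = -3248/25
  (0, 19) → W = -133
The feasible region is unbounded (it extends along (0, 1), (1, 1)), but W strictly decreases along every unbounded feasible direction, so there is no improving ray and the maximum is attained at a vertex.

The optimum lies where 2x1 - 7x2 = -122 and -6x1 - 4x2 = -76.
Solving simultaneously gives x1 = 22/25, x2 = 442/25.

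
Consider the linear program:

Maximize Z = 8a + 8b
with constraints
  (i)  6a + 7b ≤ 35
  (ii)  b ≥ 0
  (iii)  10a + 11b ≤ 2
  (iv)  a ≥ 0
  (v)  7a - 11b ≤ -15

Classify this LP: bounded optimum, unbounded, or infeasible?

The boundaries 6a + 7b = 35 and 10a + 11b = 2 meet at (-371/4, 169/2), but that point violates a ≥ 0. Every candidate vertex is excluded by some other constraint, so the feasible region is empty.

infeasible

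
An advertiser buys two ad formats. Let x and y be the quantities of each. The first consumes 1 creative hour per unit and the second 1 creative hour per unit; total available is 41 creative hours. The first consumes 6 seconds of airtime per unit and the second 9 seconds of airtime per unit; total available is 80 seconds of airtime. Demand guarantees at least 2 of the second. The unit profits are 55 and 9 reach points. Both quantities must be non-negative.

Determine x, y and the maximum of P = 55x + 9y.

Corner points and P = 55x + 9y:
  (0, 80/9) → P = 80
  (0, 2) → P = 18
  (31/3, 2) → P = 1759/3

The binding constraints are 6x + 9y = 80 and y = 2.
Solving simultaneously gives x = 31/3, y = 2.

x = 31/3, y = 2, maximum P = 1759/3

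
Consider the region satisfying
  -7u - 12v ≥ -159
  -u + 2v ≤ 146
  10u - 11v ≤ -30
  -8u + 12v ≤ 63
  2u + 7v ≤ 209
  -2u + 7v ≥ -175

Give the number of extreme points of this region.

4

The feasible vertices (each the meet of two boundaries and inside every other half-plane) are:
  (1389/197, 1800/197)
  (32/5, 571/60)
  (-2135/48, -905/24)
  (-2541/32, -763/16)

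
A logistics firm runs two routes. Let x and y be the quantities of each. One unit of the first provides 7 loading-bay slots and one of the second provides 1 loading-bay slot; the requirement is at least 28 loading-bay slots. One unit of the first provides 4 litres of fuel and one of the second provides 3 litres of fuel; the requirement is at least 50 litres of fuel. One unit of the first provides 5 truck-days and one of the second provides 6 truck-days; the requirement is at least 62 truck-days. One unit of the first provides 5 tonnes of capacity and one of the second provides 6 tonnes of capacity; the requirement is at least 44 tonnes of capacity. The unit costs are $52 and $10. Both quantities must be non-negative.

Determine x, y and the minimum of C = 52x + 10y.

Extreme points and C = 52x + 10y:
  (0, 28) → C = 280
  (25/2, 0) → C = 650
  (2, 14) → C = 244
The feasible region is unbounded (it extends along (0, 1), (1, 0)), but C strictly increases along every unbounded feasible direction, so there is no improving ray and the minimum is attained at a vertex.

The optimum lies where 7x + y = 28 and 4x + 3y = 50.
Solving simultaneously gives x = 2, y = 14.

x = 2, y = 14, minimum C = 244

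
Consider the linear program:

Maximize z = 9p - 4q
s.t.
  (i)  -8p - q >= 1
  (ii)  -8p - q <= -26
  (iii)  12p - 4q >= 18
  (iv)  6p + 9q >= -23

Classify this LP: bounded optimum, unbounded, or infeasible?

Constraints -8p - q ≥ 1 and -8p - q ≤ -26 have parallel boundaries but demand opposite sides — no point can satisfy both, so the region is empty.

infeasible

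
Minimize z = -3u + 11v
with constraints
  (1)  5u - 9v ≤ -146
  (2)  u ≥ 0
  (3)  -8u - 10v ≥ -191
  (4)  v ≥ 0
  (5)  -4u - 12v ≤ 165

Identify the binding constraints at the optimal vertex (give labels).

(1) and (2)

Vertices and z = -3u + 11v:
  (0, 146/9) → z = 1606/9
  (259/122, 2123/122) → z = 11288/61
  (0, 191/10) → z = 2101/10

The minimum is at (0, 146/9). Substituting into each constraint, equality holds for (1) and (2); the remaining constraints have slack.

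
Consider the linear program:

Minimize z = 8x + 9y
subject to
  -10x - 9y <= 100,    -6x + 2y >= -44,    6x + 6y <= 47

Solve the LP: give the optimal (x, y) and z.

x = 98/37, y = -520/37, minimum z = -3896/37

Vertices and z = 8x + 9y:
  (98/37, -520/37) → z = -3896/37
  (-341/2, 535/3) → z = 241
  (179/24, 3/8) → z = 1513/24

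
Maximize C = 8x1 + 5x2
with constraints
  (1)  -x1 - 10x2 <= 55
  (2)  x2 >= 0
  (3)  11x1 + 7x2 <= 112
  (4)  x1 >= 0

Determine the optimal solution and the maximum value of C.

Corner points and C = 8x1 + 5x2:
  (112/11, 0) → C = 896/11
  (0, 0) → C = 0
  (0, 16) → C = 80

The optimum lies where x2 = 0 and 11x1 + 7x2 = 112.
Solving simultaneously gives x1 = 112/11, x2 = 0.

x1 = 112/11, x2 = 0, maximum C = 896/11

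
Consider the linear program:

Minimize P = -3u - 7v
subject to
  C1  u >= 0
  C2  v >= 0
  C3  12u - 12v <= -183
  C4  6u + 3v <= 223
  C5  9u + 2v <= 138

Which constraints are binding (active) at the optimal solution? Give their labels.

C1 and C5

Vertices and P = -3u - 7v:
  (0, 61/4) → P = -427/4
  (0, 69) → P = -483
  (215/22, 1101/44) → P = -8997/44

The minimum is at (0, 69). Substituting into each constraint, equality holds for C1 and C5; the remaining constraints have slack.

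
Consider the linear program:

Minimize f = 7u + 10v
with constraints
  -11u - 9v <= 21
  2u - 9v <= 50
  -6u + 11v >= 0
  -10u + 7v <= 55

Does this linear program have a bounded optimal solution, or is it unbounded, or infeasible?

Vertices and f = 7u + 10v:
  (-33/25, -18/25) → f = -411/25
  (-642/167, 395/167) → f = -544/167
The feasible region has finitely many vertices and no improving ray; the minimum is -411/25 at (-33/25, -18/25).

bounded optimum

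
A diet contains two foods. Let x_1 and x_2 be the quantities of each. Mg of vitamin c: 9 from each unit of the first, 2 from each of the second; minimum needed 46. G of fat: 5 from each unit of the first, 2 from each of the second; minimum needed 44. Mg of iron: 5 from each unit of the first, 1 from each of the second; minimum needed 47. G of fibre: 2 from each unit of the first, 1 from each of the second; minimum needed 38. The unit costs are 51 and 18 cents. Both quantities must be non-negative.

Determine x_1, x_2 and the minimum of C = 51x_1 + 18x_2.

Vertices and C = 51x_1 + 18x_2:
  (0, 47) → C = 846
  (19, 0) → C = 969
  (3, 32) → C = 729
The feasible region is unbounded (it extends along (0, 1), (1, 0)), but C strictly increases along every unbounded feasible direction, so there is no improving ray and the minimum is attained at a vertex.

x_1 = 3, x_2 = 32, minimum C = 729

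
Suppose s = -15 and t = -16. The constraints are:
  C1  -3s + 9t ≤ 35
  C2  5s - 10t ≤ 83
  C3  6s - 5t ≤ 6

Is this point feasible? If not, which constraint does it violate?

not feasible — violates C2

Constraint C2: 5s - 10t = 85, which is not ≤ 83. All other constraints are satisfied.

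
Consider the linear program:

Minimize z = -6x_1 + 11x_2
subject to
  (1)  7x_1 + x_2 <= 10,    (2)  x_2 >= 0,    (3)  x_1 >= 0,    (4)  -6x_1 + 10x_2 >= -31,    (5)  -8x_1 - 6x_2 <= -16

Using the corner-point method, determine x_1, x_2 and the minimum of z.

Vertices and z = -6x_1 + 11x_2:
  (0, 10) → z = 110
  (22/17, 16/17) → z = 44/17
  (0, 8/3) → z = 88/3

x_1 = 22/17, x_2 = 16/17, minimum z = 44/17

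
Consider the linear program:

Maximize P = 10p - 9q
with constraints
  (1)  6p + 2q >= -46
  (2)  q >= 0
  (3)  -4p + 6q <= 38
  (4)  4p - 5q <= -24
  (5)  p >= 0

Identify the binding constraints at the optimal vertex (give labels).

(3) and (4)

Feasible corners and P = 10p - 9q:
  (23/2, 14) → P = -11
  (0, 19/3) → P = -57
  (0, 24/5) → P = -216/5

The maximum is at (23/2, 14). Substituting into each constraint, equality holds for (3) and (4); the remaining constraints have slack.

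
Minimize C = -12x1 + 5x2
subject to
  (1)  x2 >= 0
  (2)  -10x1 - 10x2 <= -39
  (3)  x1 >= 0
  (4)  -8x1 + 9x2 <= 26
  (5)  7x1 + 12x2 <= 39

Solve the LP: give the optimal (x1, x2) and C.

Corner points and C = -12x1 + 5x2:
  (39/10, 0) → C = -234/5
  (39/7, 0) → C = -468/7
  (39/25, 117/50) → C = -351/50

The binding constraints are x2 = 0 and 7x1 + 12x2 = 39.
Solving simultaneously gives x1 = 39/7, x2 = 0.

x1 = 39/7, x2 = 0, minimum C = -468/7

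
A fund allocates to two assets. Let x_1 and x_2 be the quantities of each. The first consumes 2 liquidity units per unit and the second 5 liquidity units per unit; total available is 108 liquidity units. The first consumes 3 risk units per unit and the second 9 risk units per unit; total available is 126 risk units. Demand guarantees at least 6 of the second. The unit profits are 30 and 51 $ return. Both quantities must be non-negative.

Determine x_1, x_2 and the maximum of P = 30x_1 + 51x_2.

x_1 = 24, x_2 = 6, maximum P = 1026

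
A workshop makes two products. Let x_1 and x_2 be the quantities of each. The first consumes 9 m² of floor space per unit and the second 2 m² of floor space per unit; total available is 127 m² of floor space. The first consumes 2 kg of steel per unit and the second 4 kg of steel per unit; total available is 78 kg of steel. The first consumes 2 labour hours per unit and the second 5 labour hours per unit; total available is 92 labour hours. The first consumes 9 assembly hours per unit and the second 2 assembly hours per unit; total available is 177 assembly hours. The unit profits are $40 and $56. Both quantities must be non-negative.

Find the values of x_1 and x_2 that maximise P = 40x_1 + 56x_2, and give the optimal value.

x_1 = 11, x_2 = 14, maximum P = 1224

Extreme points and P = 40x_1 + 56x_2:
  (0, 0) → P = 0
  (0, 92/5) → P = 5152/5
  (127/9, 0) → P = 5080/9
  (11, 14) → P = 1224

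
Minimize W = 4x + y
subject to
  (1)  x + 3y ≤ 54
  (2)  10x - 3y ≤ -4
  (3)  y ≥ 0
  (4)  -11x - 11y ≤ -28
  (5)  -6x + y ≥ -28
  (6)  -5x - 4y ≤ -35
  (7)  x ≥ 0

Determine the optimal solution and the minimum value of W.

Feasible corners and W = 4x + y:
  (50/11, 544/33) → W = 104/3
  (0, 18) → W = 18
  (89/55, 74/11) → W = 66/5
  (0, 35/4) → W = 35/4

x = 0, y = 35/4, minimum W = 35/4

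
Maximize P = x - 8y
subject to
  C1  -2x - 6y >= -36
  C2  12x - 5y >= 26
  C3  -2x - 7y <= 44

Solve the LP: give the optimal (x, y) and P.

x = 258, y = -80, maximum P = 898

Corner points and P = x - 8y:
  (168/41, 190/41) → P = -1352/41
  (258, -80) → P = 898
  (-19/47, -290/47) → P = 2301/47

The optimum lies where -2x - 6y = -36 and -2x - 7y = 44.
Solving simultaneously gives x = 258, y = -80.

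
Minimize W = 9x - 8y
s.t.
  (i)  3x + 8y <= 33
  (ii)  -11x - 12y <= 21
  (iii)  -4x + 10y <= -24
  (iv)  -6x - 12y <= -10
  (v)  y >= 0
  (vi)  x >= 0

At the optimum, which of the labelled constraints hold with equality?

(iii) and (v)

Feasible corners and W = 9x - 8y:
  (261/31, 30/31) → W = 2109/31
  (11, 0) → W = 99
  (6, 0) → W = 54

The minimum is at (6, 0). Substituting into each constraint, equality holds for (iii) and (v); the remaining constraints have slack.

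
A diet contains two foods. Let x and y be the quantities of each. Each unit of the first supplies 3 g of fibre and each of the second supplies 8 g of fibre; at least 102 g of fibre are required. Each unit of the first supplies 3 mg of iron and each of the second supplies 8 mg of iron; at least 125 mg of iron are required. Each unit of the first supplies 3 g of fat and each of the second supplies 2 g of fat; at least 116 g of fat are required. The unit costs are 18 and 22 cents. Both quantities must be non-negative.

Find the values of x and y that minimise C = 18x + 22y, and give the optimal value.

Corner points and C = 18x + 22y:
  (0, 58) → C = 1276
  (125/3, 0) → C = 750
  (113/3, 3/2) → C = 711
The feasible region is unbounded (it extends along (0, 1), (1, 0)), but C strictly increases along every unbounded feasible direction, so there is no improving ray and the minimum is attained at a vertex.

The optimum lies where 3x + 8y = 125 and 3x + 2y = 116.
Solving simultaneously gives x = 113/3, y = 3/2.

x = 113/3, y = 3/2, minimum C = 711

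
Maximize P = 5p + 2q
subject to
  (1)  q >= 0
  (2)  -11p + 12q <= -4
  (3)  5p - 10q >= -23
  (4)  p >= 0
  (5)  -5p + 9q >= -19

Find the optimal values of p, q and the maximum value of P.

p = 397/5, q = 42, maximum P = 481

Vertices and P = 5p + 2q:
  (4/11, 0) → P = 20/11
  (19/5, 0) → P = 19
  (158/25, 273/50) → P = 1063/25
  (397/5, 42) → P = 481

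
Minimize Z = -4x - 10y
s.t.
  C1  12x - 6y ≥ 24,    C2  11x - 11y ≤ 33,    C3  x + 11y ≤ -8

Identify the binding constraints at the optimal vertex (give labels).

C2 and C3

Feasible corners and Z = -4x - 10y:
  (1, -2) → Z = 16
  (36/23, -20/23) → Z = 56/23
  (25/12, -11/12) → Z = 5/6

The minimum is at (25/12, -11/12). Substituting into each constraint, equality holds for C2 and C3; the remaining constraints have slack.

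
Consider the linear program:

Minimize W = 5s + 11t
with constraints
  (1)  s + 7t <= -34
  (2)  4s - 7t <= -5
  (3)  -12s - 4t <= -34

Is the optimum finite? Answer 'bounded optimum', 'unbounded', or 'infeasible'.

The boundaries s + 7t = -34 and 4s - 7t = -5 meet at (-39/5, -131/35), but that point violates -12s - 4t ≤ -34. Every candidate vertex is excluded by some other constraint, so the feasible region is empty.

infeasible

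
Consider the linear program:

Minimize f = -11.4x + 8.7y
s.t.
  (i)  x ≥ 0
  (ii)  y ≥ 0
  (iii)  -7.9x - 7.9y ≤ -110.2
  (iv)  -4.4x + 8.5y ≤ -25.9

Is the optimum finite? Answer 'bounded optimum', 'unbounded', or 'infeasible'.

unbounded

From the feasible point (1102/79, 0), moving in the direction (8.5, 4.4) keeps every constraint satisfied while f decreases without bound.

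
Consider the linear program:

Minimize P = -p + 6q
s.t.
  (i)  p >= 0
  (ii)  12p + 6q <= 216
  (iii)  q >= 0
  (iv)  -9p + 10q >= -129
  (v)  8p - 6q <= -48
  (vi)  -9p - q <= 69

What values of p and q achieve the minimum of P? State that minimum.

p = 0, q = 8, minimum P = 48

Corner points and P = -p + 6q:
  (0, 36) → P = 216
  (0, 8) → P = 48
  (42/5, 96/5) → P = 534/5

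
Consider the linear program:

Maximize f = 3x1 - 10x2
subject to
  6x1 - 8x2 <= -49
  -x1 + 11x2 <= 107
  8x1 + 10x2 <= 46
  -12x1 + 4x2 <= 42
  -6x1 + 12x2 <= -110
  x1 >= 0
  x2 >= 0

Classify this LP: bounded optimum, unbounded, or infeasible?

infeasible

The boundaries x1 = 0 and x2 = 0 meet at (0, 0), but that point violates 6x1 - 8x2 ≤ -49. Every candidate vertex is excluded by some other constraint, so the feasible region is empty.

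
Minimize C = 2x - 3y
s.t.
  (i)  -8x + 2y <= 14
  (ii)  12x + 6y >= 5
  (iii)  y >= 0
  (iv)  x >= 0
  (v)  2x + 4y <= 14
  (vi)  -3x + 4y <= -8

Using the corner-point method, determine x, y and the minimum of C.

Corner points and C = 2x - 3y:
  (7, 0) → C = 14
  (8/3, 0) → C = 16/3
  (22/5, 13/10) → C = 49/10

The binding constraints are 2x + 4y = 14 and -3x + 4y = -8.
Solving simultaneously gives x = 22/5, y = 13/10.

x = 22/5, y = 13/10, minimum C = 49/10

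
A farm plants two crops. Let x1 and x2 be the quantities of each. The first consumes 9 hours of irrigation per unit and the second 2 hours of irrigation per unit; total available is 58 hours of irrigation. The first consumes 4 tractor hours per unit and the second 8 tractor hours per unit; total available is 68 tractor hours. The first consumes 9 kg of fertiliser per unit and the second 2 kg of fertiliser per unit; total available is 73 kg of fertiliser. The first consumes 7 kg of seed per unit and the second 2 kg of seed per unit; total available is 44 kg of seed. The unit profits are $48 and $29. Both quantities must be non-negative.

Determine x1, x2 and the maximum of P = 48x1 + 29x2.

x1 = 9/2, x2 = 25/4, maximum P = 1589/4

Extreme points and P = 48x1 + 29x2:
  (0, 0) → P = 0
  (0, 17/2) → P = 493/2
  (44/7, 0) → P = 2112/7
  (9/2, 25/4) → P = 1589/4

At the optimal vertex, 4x1 + 8x2 = 68 and 7x1 + 2x2 = 44.
Solving simultaneously gives x1 = 9/2, x2 = 25/4.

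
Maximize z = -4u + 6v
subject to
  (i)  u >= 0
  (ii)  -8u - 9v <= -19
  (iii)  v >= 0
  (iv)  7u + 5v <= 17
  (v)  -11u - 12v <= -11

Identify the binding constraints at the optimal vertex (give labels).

Corner points and z = -4u + 6v:
  (0, 19/9) → z = 38/3
  (0, 17/5) → z = 102/5
  (19/8, 0) → z = -19/2
  (17/7, 0) → z = -68/7

The maximum is at (0, 17/5). Substituting into each constraint, equality holds for (i) and (iv); the remaining constraints have slack.

(i) and (iv)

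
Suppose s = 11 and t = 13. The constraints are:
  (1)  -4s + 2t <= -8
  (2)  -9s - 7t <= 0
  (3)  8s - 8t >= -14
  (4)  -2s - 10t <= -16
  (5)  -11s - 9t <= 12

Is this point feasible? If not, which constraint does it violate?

not feasible — violates (3)

Constraint (3): 8s - 8t = -16, which is not ≥ -14. All other constraints are satisfied.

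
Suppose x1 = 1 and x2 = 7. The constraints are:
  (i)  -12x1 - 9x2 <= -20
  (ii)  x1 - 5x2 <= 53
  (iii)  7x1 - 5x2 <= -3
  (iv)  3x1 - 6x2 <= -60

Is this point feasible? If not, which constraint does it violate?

not feasible — violates (iv)

Constraint (iv): 3x1 - 6x2 = -39, which is not ≤ -60. All other constraints are satisfied.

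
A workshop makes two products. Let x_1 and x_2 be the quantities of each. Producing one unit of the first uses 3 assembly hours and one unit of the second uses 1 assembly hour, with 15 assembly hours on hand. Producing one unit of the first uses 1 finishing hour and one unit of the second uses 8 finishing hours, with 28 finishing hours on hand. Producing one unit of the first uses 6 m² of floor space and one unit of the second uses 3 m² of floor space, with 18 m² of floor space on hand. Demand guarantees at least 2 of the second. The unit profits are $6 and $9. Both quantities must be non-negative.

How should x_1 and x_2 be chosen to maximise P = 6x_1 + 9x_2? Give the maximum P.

At the optimal vertex, x_1 + 8x_2 = 28 and 6x_1 + 3x_2 = 18.
Solving simultaneously gives x_1 = 4/3, x_2 = 10/3.

x_1 = 4/3, x_2 = 10/3, maximum P = 38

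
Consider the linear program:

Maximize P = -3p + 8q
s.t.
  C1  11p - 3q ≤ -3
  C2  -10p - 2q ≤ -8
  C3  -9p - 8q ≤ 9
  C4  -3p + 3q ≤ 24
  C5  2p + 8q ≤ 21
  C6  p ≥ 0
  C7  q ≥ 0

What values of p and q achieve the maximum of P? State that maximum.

Extreme points and P = -3p + 8q:
  (9/26, 59/26) → P = 445/26
  (39/94, 237/94) → P = 1779/94
  (11/38, 97/38) → P = 743/38

The optimum lies where -10p - 2q = -8 and 2p + 8q = 21.
Solving simultaneously gives p = 11/38, q = 97/38.

p = 11/38, q = 97/38, maximum P = 743/38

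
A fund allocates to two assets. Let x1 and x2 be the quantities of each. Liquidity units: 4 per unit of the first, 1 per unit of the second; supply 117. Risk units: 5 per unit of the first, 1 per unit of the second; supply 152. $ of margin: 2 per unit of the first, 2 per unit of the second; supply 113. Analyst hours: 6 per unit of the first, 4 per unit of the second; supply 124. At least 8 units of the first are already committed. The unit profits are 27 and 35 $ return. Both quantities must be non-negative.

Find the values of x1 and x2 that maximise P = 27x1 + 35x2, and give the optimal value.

x1 = 8, x2 = 19, maximum P = 881

Vertices and P = 27x1 + 35x2:
  (62/3, 0) → P = 558
  (8, 0) → P = 216
  (8, 19) → P = 881

At the optimal vertex, 6x1 + 4x2 = 124 and x1 = 8.
Solving simultaneously gives x1 = 8, x2 = 19.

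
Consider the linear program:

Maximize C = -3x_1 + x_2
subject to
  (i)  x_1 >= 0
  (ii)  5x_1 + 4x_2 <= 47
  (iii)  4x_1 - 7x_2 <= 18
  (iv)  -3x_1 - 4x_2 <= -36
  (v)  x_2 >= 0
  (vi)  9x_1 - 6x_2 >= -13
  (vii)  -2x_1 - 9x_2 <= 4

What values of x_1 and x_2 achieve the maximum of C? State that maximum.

x_1 = 82/27, x_2 = 121/18, maximum C = -43/18

Extreme points and C = -3x_1 + x_2:
  (11/2, 39/8) → C = -93/8
  (115/33, 244/33) → C = -101/33
  (82/27, 121/18) → C = -43/18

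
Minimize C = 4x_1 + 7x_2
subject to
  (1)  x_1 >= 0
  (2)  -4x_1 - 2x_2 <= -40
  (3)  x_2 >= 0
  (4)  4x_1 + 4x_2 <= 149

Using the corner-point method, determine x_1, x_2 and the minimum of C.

Corner points and C = 4x_1 + 7x_2:
  (0, 20) → C = 140
  (0, 149/4) → C = 1043/4
  (10, 0) → C = 40
  (149/4, 0) → C = 149

x_1 = 10, x_2 = 0, minimum C = 40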